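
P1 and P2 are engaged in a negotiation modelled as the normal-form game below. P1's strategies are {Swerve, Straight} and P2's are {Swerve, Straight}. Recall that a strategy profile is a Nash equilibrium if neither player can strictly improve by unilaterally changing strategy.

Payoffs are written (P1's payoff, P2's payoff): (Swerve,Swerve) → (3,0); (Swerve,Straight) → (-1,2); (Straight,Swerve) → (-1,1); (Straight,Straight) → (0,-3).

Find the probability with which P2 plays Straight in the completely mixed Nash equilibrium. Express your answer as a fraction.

Let c be the probability that P2 plays Swerve. In a completely mixed equilibrium, P1 must be indifferent between Swerve and Straight.
P1's expected payoff from Swerve is 3c − (1−c); from Straight it is −c.
Setting these equal: 4c − 1 = −c, so c = 1/5.
Therefore P2 plays Straight with probability 1 − 1/5 = 4/5.

4/5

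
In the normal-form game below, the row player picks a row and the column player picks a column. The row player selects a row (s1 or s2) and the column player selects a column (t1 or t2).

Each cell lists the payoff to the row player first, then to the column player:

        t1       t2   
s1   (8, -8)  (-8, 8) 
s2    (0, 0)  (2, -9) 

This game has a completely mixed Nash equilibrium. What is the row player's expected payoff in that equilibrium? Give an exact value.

First find y, the probability the column player plays t1, from the row player's indifference between s1 and s2: 8y − 8(1−y) = 2(1−y), giving y = 5/9.
Since the row player is indifferent in equilibrium, the row player's expected payoff equals the payoff from either row against (5/9, 4/9). Using s1: 8(5/9) − 8(4/9) = 8/9.

8/9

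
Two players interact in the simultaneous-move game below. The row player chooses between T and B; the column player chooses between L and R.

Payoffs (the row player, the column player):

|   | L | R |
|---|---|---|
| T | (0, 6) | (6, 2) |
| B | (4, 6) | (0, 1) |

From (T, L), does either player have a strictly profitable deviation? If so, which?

The row player

The row player at (T, L) earns 0; deviating to B yields 4 — a strict improvement.
The column player earns 6; deviating to R yields 2 — not better.
Only the row player has a strictly profitable deviation.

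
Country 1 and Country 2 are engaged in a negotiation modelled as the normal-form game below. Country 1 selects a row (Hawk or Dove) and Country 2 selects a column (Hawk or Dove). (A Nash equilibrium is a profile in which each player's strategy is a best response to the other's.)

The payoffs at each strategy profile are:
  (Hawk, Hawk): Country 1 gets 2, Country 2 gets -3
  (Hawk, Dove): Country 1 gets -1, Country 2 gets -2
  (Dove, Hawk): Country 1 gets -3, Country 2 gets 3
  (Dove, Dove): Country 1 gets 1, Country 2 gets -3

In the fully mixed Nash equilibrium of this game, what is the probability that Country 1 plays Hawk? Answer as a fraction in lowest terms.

Let r be the probability that Country 1 plays Hawk. In a completely mixed equilibrium, Country 2 must be indifferent between Hawk and Dove.
Country 2's expected payoff from Hawk is −3r + 3(1−r); from Dove it is −2r − 3(1−r).
Setting these equal: −6r + 3 = r − 3, so r = 6/7.

6/7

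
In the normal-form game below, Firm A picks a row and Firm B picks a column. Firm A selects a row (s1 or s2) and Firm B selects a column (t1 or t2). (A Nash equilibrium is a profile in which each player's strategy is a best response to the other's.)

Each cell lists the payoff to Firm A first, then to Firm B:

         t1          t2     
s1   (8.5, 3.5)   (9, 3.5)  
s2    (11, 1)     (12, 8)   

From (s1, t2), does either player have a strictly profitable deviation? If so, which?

Firm A at (s1, t2) earns 9; deviating to s2 yields 12 — a strict improvement.
Firm B earns 3.5; deviating to t1 yields 3.5 — not better.
Only Firm A has a strictly profitable deviation.

Firm A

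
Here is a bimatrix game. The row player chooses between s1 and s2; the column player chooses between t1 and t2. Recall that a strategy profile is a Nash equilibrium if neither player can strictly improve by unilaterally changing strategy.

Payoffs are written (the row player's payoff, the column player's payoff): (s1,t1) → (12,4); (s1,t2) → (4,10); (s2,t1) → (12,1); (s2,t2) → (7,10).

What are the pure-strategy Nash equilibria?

(s1, t1): the column player prefers t2 (10 > 4) — not an equilibrium.
(s1, t2): the row player prefers s2 (7 > 4) — not an equilibrium.
(s2, t1): the column player prefers t2 (10 > 1) — not an equilibrium.
(s2, t2): the row player gets 7 ≥ 4 from s1, and the column player gets 10 ≥ 1 from t1 — Nash equilibrium.

(s2, t2)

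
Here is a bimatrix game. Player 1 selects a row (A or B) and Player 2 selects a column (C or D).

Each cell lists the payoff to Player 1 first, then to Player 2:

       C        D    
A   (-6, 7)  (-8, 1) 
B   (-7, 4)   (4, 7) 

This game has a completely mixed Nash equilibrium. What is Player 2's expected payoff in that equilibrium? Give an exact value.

First find p, the probability Player 1 plays A, from Player 2's indifference between C and D: 7p + 4(1−p) = p + 7(1−p), giving p = 1/3.
Since Player 2 is indifferent in equilibrium, Player 2's expected payoff equals the payoff from either column against (1/3, 2/3). Using C: 7(1/3) + 4(2/3) = 5.

5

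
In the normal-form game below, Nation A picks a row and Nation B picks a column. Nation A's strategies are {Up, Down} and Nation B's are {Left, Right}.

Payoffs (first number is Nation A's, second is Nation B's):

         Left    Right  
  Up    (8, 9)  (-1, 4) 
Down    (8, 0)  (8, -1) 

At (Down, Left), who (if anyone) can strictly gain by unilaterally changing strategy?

Neither

Nation A at (Down, Left) earns 8; deviating to Up yields 8 — not better.
Nation B earns 0; deviating to Right yields -1 — not better.
Neither player can strictly improve; the profile is a Nash equilibrium.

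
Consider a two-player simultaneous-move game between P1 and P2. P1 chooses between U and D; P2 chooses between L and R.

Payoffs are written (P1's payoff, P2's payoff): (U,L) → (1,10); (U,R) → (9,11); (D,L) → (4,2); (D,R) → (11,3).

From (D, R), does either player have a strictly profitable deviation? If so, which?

Neither

P1 at (D, R) earns 11; deviating to U yields 9 — not better.
P2 earns 3; deviating to L yields 2 — not better.
Neither player can strictly improve; the profile is a Nash equilibrium.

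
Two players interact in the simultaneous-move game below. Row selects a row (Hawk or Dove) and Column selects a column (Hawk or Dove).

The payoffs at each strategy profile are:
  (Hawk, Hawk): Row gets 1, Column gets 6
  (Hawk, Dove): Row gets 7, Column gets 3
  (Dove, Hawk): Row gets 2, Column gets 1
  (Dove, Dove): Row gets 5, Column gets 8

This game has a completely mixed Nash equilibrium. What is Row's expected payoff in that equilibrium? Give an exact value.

3

First find y, the probability Column plays Hawk, from Row's indifference between Hawk and Dove: y + 7(1−y) = 2y + 5(1−y), giving y = 2/3.
Since Row is indifferent in equilibrium, Row's expected payoff equals the payoff from either row against (2/3, 1/3). Using Hawk: (2/3) + 7(1/3) = 3.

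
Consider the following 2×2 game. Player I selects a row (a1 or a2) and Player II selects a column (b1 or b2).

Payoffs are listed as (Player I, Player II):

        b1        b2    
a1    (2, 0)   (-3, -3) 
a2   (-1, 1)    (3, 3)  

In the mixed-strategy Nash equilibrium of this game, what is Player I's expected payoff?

First find y, the probability Player II plays b1, from Player I's indifference between a1 and a2: 2y − 3(1−y) = −y + 3(1−y), giving y = 2/3.
Since Player I is indifferent in equilibrium, Player I's expected payoff equals the payoff from either row against (2/3, 1/3). Using a1: 2(2/3) − 3(1/3) = 1/3.

1/3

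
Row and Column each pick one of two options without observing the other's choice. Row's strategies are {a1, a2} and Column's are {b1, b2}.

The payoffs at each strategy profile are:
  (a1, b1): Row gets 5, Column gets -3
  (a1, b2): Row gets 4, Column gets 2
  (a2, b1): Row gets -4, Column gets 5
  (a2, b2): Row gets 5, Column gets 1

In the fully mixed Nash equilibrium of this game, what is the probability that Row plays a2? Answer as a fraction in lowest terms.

Let p be the probability that Row plays a1. In a completely mixed equilibrium, Column must be indifferent between b1 and b2.
Column's expected payoff from b1 is −3p + 5(1−p); from b2 it is 2p + (1−p).
Setting these equal: −8p + 5 = p + 1, so p = 4/9.
Therefore Row plays a2 with probability 1 − 4/9 = 5/9.

5/9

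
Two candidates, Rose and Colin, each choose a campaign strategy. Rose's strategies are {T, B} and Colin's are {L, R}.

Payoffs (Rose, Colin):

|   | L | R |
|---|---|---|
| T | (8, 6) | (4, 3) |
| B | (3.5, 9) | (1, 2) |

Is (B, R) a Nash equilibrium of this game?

No

At (B, R), Rose earns 1; switching to T would give 4, so Rose would deviate.
Colin earns 2; switching to L would give 9, so Colin would deviate.
Since at least one player can profitably deviate, this is not a Nash equilibrium.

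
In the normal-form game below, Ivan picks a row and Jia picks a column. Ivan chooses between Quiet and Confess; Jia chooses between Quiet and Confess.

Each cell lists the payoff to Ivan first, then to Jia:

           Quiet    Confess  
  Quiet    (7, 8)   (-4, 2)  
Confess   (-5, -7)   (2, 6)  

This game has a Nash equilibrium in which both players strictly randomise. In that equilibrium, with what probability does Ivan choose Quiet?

Let p be the probability that Ivan plays Quiet. In a completely mixed equilibrium, Jia must be indifferent between Quiet and Confess.
Jia's expected payoff from Quiet is 8p − 7(1−p); from Confess it is 2p + 6(1−p).
Setting these equal: 15p − 7 = −4p + 6, so p = 13/19.

13/19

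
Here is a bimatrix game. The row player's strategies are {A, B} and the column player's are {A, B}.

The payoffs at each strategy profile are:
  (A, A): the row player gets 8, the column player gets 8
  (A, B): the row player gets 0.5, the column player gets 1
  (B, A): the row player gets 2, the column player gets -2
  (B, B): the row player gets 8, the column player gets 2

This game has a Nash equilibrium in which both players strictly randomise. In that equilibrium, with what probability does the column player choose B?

4/9

Let y be the probability that the column player plays A. In a completely mixed equilibrium, the row player must be indifferent between A and B.
The row player's expected payoff from A is 8y + 0.5(1−y); from B it is 2y + 8(1−y).
Setting these equal: 7.5y + 0.5 = −6y + 8, so y = 5/9.
Therefore the column player plays B with probability 1 − 5/9 = 4/9.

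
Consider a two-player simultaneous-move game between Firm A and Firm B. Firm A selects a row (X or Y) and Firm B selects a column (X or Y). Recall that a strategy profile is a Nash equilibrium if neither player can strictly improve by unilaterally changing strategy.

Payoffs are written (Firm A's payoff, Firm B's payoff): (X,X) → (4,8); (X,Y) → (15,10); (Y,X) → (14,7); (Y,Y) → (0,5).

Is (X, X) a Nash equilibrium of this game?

No

At (X, X), Firm A earns 4; switching to Y would give 14, so Firm A would deviate.
Firm B earns 8; switching to Y would give 10, so Firm B would deviate.
Since at least one player can profitably deviate, this is not a Nash equilibrium.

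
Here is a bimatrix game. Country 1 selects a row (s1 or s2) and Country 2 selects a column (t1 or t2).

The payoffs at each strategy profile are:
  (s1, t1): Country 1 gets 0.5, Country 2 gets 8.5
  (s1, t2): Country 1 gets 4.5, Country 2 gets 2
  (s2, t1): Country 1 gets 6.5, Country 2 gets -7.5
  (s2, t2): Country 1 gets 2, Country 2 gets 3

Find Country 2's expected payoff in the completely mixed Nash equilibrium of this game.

81/34

First find x, the probability Country 1 plays s1, from Country 2's indifference between t1 and t2: 8.5x − 7.5(1−x) = 2x + 3(1−x), giving x = 21/34.
Since Country 2 is indifferent in equilibrium, Country 2's expected payoff equals the payoff from either column against (21/34, 13/34). Using t1: 8.5(21/34) − 7.5(13/34) = 81/34.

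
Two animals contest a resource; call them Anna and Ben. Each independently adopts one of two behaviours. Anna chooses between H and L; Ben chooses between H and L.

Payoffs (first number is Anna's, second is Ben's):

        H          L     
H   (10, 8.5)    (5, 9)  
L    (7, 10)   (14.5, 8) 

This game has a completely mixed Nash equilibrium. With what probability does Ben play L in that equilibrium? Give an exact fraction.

6/25

Let y be the probability that Ben plays H. In a completely mixed equilibrium, Anna must be indifferent between H and L.
Anna's expected payoff from H is 10y + 5(1−y); from L it is 7y + 14.5(1−y).
Setting these equal: 5y + 5 = −7.5y + 14.5, so y = 19/25.
Therefore Ben plays L with probability 1 − 19/25 = 6/25.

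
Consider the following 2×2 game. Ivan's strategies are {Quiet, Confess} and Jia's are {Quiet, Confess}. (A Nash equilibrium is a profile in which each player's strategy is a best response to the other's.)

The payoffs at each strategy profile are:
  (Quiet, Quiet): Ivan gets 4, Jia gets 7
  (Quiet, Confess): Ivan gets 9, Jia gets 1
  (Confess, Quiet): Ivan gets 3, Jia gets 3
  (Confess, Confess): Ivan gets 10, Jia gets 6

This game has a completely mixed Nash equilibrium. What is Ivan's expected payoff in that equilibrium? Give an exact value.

First find q, the probability Jia plays Quiet, from Ivan's indifference between Quiet and Confess: 4q + 9(1−q) = 3q + 10(1−q), giving q = 1/2.
Since Ivan is indifferent in equilibrium, Ivan's expected payoff equals the payoff from either row against (1/2, 1/2). Using Quiet: 4(1/2) + 9(1/2) = 13/2.

13/2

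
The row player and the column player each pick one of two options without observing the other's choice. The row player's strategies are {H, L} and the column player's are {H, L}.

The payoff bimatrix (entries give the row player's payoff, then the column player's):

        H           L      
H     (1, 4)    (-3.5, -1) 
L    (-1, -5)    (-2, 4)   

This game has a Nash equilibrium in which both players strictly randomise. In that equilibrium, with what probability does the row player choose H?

9/14

Let r be the probability that the row player plays H. In a completely mixed equilibrium, the column player must be indifferent between H and L.
The column player's expected payoff from H is 4r − 5(1−r); from L it is −r + 4(1−r).
Setting these equal: 9r − 5 = −5r + 4, so r = 9/14.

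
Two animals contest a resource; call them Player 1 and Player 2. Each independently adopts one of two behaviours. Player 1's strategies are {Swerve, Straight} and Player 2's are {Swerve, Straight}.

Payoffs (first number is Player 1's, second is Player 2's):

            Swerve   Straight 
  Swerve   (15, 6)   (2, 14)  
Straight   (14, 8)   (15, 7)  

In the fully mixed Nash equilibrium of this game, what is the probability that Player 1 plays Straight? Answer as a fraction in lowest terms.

Let p be the probability that Player 1 plays Swerve. In a completely mixed equilibrium, Player 2 must be indifferent between Swerve and Straight.
Player 2's expected payoff from Swerve is 6p + 8(1−p); from Straight it is 14p + 7(1−p).
Setting these equal: −2p + 8 = 7p + 7, so p = 1/9.
Therefore Player 1 plays Straight with probability 1 − 1/9 = 8/9.

8/9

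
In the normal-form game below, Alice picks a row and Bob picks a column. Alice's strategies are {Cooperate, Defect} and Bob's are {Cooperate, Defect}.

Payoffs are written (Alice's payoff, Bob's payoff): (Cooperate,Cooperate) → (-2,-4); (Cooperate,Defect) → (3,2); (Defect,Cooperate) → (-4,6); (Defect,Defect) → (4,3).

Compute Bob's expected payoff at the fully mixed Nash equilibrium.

First find p, the probability Alice plays Cooperate, from Bob's indifference between Cooperate and Defect: −4p + 6(1−p) = 2p + 3(1−p), giving p = 1/3.
Since Bob is indifferent in equilibrium, Bob's expected payoff equals the payoff from either column against (1/3, 2/3). Using Cooperate: −4(1/3) + 6(2/3) = 8/3.

8/3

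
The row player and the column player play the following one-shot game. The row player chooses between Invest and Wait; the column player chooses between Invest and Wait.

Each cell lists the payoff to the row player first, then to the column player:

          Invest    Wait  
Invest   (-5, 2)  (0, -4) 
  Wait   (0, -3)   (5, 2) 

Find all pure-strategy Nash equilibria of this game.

(Wait, Wait)

(Invest, Invest): the row player prefers Wait (0 > -5) — not an equilibrium.
(Invest, Wait): the row player prefers Wait (5 > 0); the column player prefers Invest (2 > -4) — not an equilibrium.
(Wait, Invest): the column player prefers Wait (2 > -3) — not an equilibrium.
(Wait, Wait): the row player gets 5 ≥ 0 from Invest, and the column player gets 2 ≥ -3 from Invest — Nash equilibrium.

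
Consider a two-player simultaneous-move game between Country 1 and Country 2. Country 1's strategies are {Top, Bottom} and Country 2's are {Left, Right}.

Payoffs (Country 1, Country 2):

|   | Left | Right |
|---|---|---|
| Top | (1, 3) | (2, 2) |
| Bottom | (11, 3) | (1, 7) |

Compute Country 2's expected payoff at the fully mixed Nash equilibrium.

3

First find p, the probability Country 1 plays Top, from Country 2's indifference between Left and Right: 3p + 3(1−p) = 2p + 7(1−p), giving p = 4/5.
Since Country 2 is indifferent in equilibrium, Country 2's expected payoff equals the payoff from either column against (4/5, 1/5). Using Left: 3(4/5) + 3(1/5) = 3.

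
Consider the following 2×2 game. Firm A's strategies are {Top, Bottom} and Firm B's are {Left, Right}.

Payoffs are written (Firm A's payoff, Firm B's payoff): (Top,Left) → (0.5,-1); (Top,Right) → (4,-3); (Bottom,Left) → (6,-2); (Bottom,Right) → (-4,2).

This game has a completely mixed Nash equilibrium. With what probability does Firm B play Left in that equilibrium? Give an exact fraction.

Let q be the probability that Firm B plays Left. In a completely mixed equilibrium, Firm A must be indifferent between Top and Bottom.
Firm A's expected payoff from Top is 0.5q + 4(1−q); from Bottom it is 6q − 4(1−q).
Setting these equal: −3.5q + 4 = 10q − 4, so q = 16/27.

16/27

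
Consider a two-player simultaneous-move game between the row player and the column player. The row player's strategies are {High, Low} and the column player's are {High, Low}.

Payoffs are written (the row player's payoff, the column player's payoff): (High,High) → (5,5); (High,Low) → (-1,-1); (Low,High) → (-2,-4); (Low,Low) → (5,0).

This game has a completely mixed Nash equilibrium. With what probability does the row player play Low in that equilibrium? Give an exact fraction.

Let r be the probability that the row player plays High. In a completely mixed equilibrium, the column player must be indifferent between High and Low.
The column player's expected payoff from High is 5r − 4(1−r); from Low it is −r.
Setting these equal: 9r − 4 = −r, so r = 2/5.
Therefore the row player plays Low with probability 1 − 2/5 = 3/5.

3/5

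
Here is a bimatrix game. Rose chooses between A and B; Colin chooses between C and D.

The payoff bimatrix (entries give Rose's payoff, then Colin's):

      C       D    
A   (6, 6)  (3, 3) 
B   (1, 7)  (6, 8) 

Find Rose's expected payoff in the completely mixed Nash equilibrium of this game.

First find q, the probability Colin plays C, from Rose's indifference between A and B: 6q + 3(1−q) = q + 6(1−q), giving q = 3/8.
Since Rose is indifferent in equilibrium, Rose's expected payoff equals the payoff from either row against (3/8, 5/8). Using A: 6(3/8) + 3(5/8) = 33/8.

33/8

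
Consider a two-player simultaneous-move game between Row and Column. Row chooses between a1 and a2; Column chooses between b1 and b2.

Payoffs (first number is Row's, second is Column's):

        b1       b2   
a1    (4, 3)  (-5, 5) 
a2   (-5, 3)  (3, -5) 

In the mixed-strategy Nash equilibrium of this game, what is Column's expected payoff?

3

First find p, the probability Row plays a1, from Column's indifference between b1 and b2: 3p + 3(1−p) = 5p − 5(1−p), giving p = 4/5.
Since Column is indifferent in equilibrium, Column's expected payoff equals the payoff from either column against (4/5, 1/5). Using b1: 3(4/5) + 3(1/5) = 3.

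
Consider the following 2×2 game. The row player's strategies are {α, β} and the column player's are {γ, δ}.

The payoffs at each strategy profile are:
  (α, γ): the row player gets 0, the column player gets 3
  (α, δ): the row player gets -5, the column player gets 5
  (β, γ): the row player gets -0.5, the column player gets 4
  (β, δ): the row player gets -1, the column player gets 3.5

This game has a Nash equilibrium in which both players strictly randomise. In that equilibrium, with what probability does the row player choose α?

1/5

Let r be the probability that the row player plays α. In a completely mixed equilibrium, the column player must be indifferent between γ and δ.
The column player's expected payoff from γ is 3r + 4(1−r); from δ it is 5r + 3.5(1−r).
Setting these equal: −r + 4 = 1.5r + 3.5, so r = 1/5.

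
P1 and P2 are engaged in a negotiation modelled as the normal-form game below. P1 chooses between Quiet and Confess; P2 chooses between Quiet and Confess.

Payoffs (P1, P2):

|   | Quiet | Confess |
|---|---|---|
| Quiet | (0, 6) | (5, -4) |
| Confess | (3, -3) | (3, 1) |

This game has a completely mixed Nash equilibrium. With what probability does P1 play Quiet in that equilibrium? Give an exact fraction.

Let r be the probability that P1 plays Quiet. In a completely mixed equilibrium, P2 must be indifferent between Quiet and Confess.
P2's expected payoff from Quiet is 6r − 3(1−r); from Confess it is −4r + (1−r).
Setting these equal: 9r − 3 = −5r + 1, so r = 2/7.

2/7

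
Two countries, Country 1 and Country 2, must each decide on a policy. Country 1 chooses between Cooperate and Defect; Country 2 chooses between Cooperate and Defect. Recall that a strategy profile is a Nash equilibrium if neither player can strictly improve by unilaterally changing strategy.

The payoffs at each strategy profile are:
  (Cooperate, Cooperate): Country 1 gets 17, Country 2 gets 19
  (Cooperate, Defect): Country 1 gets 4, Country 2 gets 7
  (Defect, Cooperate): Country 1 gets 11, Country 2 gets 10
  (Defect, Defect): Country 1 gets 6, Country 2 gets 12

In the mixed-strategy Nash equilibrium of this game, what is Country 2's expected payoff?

First find x, the probability Country 1 plays Cooperate, from Country 2's indifference between Cooperate and Defect: 19x + 10(1−x) = 7x + 12(1−x), giving x = 1/7.
Since Country 2 is indifferent in equilibrium, Country 2's expected payoff equals the payoff from either column against (1/7, 6/7). Using Cooperate: 19(1/7) + 10(6/7) = 79/7.

79/7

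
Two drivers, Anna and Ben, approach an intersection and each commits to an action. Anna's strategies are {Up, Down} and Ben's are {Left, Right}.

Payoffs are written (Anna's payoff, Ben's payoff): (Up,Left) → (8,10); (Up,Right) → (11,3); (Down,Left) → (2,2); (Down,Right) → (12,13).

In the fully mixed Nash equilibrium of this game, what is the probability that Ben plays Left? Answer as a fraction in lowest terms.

Let c be the probability that Ben plays Left. In a completely mixed equilibrium, Anna must be indifferent between Up and Down.
Anna's expected payoff from Up is 8c + 11(1−c); from Down it is 2c + 12(1−c).
Setting these equal: −3c + 11 = −10c + 12, so c = 1/7.

1/7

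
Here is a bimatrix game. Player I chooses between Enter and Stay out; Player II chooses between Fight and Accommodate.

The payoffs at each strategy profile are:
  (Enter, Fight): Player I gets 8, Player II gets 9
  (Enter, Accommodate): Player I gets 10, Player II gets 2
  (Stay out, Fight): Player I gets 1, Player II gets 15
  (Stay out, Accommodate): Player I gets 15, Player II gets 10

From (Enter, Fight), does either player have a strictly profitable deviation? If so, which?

Neither

Player I at (Enter, Fight) earns 8; deviating to Stay out yields 1 — not better.
Player II earns 9; deviating to Accommodate yields 2 — not better.
Neither player can strictly improve; the profile is a Nash equilibrium.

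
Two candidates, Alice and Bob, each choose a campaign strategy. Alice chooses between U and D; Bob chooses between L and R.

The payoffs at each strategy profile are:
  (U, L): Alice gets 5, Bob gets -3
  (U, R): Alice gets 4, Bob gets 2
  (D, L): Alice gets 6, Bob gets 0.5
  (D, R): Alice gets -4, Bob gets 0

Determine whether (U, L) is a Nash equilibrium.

At (U, L), Alice earns 5; switching to D would give 6, so Alice would deviate.
Bob earns -3; switching to R would give 2, so Bob would deviate.
Since at least one player can profitably deviate, this is not a Nash equilibrium.

No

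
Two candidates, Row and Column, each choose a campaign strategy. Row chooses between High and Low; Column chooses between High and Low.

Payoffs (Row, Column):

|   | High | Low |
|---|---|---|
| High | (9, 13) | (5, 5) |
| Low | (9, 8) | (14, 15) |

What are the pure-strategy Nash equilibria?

(High, High) and (Low, Low)

(High, High): Row gets 9 ≥ 9 from Low, and Column gets 13 ≥ 5 from Low — Nash equilibrium.
(High, Low): Row prefers Low (14 > 5); Column prefers High (13 > 5) — not an equilibrium.
(Low, High): Column prefers Low (15 > 8) — not an equilibrium.
(Low, Low): Row gets 14 ≥ 5 from High, and Column gets 15 ≥ 8 from High — Nash equilibrium.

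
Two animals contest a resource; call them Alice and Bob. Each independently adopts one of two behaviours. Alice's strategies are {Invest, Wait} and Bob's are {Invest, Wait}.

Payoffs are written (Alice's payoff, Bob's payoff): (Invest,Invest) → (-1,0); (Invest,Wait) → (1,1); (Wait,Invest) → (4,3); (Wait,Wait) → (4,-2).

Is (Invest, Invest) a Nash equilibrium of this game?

At (Invest, Invest), Alice earns -1; switching to Wait would give 4, so Alice would deviate.
Bob earns 0; switching to Wait would give 1, so Bob would deviate.
Since at least one player can profitably deviate, this is not a Nash equilibrium.

No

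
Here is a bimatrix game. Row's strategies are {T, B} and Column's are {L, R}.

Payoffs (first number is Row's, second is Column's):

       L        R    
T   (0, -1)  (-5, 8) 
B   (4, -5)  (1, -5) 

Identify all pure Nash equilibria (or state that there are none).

(B, L) and (B, R)

(T, L): Row prefers B (4 > 0); Column prefers R (8 > -1) — not an equilibrium.
(T, R): Row prefers B (1 > -5) — not an equilibrium.
(B, L): Row gets 4 ≥ 0 from T, and Column gets -5 ≥ -5 from R — Nash equilibrium.
(B, R): Row gets 1 ≥ -5 from T, and Column gets -5 ≥ -5 from L — Nash equilibrium.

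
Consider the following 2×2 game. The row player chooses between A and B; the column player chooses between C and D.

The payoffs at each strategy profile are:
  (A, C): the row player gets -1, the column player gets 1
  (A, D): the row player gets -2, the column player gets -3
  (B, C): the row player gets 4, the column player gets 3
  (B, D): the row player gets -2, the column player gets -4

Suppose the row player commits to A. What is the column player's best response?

C

Against A, the column player earns 1 from C and -3 from D.
So C is the best response.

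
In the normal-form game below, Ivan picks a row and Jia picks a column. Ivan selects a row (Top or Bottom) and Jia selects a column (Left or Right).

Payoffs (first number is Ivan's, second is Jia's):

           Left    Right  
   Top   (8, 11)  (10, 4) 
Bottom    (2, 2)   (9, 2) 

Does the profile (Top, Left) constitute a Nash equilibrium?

At (Top, Left), Ivan earns 8; switching to Bottom would give 2, so Ivan has no profitable deviation.
Jia earns 11; switching to Right would give 4, so Jia has no profitable deviation.
Neither player can gain by a unilateral deviation, so this profile is a Nash equilibrium.

Yes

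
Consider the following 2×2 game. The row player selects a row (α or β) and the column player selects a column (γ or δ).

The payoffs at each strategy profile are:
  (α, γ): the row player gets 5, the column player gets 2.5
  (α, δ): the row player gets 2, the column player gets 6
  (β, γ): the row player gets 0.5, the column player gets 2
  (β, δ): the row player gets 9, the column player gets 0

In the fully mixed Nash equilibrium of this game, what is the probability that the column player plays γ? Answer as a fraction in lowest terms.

Let y be the probability that the column player plays γ. In a completely mixed equilibrium, the row player must be indifferent between α and β.
The row player's expected payoff from α is 5y + 2(1−y); from β it is 0.5y + 9(1−y).
Setting these equal: 3y + 2 = −8.5y + 9, so y = 14/23.

14/23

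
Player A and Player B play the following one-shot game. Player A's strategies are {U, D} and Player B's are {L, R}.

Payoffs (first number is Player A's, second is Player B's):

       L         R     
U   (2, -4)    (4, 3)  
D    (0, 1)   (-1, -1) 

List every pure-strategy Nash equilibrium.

(U, R)

(U, L): Player B prefers R (3 > -4) — not an equilibrium.
(U, R): Player A gets 4 ≥ -1 from D, and Player B gets 3 ≥ -4 from L — Nash equilibrium.
(D, L): Player A prefers U (2 > 0) — not an equilibrium.
(D, R): Player A prefers U (4 > -1); Player B prefers L (1 > -1) — not an equilibrium.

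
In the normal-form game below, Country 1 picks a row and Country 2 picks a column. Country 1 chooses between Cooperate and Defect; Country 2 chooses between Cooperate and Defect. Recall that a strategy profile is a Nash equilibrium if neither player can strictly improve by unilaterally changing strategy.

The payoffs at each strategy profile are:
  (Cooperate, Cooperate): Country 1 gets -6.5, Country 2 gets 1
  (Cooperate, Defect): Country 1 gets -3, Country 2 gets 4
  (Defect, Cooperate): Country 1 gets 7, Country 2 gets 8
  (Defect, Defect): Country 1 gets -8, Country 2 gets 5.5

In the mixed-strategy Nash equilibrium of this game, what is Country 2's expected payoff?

First find x, the probability Country 1 plays Cooperate, from Country 2's indifference between Cooperate and Defect: x + 8(1−x) = 4x + 5.5(1−x), giving x = 5/11.
Since Country 2 is indifferent in equilibrium, Country 2's expected payoff equals the payoff from either column against (5/11, 6/11). Using Cooperate: (5/11) + 8(6/11) = 53/11.

53/11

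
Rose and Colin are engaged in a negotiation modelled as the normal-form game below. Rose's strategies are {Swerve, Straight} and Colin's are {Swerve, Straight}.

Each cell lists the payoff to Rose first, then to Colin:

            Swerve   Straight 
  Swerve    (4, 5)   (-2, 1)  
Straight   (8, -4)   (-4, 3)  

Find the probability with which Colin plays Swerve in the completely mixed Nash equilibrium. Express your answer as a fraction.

Let y be the probability that Colin plays Swerve. In a completely mixed equilibrium, Rose must be indifferent between Swerve and Straight.
Rose's expected payoff from Swerve is 4y − 2(1−y); from Straight it is 8y − 4(1−y).
Setting these equal: 6y − 2 = 12y − 4, so y = 1/3.

1/3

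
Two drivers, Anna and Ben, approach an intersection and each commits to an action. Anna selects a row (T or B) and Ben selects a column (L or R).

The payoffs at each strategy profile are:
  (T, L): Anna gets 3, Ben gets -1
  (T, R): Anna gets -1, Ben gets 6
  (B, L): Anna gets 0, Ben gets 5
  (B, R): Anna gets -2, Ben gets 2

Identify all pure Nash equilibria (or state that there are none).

(T, R)

(T, L): Ben prefers R (6 > -1) — not an equilibrium.
(T, R): Anna gets -1 ≥ -2 from B, and Ben gets 6 ≥ -1 from L — Nash equilibrium.
(B, L): Anna prefers T (3 > 0) — not an equilibrium.
(B, R): Anna prefers T (-1 > -2); Ben prefers L (5 > 2) — not an equilibrium.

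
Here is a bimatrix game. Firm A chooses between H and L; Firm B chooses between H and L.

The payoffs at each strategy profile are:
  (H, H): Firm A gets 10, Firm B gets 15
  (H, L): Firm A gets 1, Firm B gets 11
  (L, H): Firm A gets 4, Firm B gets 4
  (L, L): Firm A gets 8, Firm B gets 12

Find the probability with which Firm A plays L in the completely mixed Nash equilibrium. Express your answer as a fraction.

Let x be the probability that Firm A plays H. In a completely mixed equilibrium, Firm B must be indifferent between H and L.
Firm B's expected payoff from H is 15x + 4(1−x); from L it is 11x + 12(1−x).
Setting these equal: 11x + 4 = −x + 12, so x = 2/3.
Therefore Firm A plays L with probability 1 − 2/3 = 1/3.

1/3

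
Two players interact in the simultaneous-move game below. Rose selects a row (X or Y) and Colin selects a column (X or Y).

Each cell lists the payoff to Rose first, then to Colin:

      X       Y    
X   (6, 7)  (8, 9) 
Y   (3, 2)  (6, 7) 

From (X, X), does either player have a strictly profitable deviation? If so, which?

Colin

Rose at (X, X) earns 6; deviating to Y yields 3 — not better.
Colin earns 7; deviating to Y yields 9 — a strict improvement.
Only Colin has a strictly profitable deviation.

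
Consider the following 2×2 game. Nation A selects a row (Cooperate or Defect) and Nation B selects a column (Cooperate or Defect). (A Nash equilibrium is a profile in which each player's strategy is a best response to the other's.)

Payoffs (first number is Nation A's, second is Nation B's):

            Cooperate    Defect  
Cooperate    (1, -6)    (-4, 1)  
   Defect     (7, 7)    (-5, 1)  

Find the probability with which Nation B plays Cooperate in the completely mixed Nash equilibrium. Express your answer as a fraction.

1/7

Let c be the probability that Nation B plays Cooperate. In a completely mixed equilibrium, Nation A must be indifferent between Cooperate and Defect.
Nation A's expected payoff from Cooperate is c − 4(1−c); from Defect it is 7c − 5(1−c).
Setting these equal: 5c − 4 = 12c − 5, so c = 1/7.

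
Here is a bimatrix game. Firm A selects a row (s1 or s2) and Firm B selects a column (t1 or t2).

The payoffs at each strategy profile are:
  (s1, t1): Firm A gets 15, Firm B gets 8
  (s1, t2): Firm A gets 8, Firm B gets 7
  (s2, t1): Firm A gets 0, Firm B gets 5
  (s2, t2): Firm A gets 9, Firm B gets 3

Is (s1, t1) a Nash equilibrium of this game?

At (s1, t1), Firm A earns 15; switching to s2 would give 0, so Firm A has no profitable deviation.
Firm B earns 8; switching to t2 would give 7, so Firm B has no profitable deviation.
Neither player can gain by a unilateral deviation, so this profile is a Nash equilibrium.

Yes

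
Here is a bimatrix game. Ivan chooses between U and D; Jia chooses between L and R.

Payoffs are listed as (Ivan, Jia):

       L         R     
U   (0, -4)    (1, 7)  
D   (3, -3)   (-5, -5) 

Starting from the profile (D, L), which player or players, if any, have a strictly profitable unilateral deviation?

Neither

Ivan at (D, L) earns 3; deviating to U yields 0 — not better.
Jia earns -3; deviating to R yields -5 — not better.
Neither player can strictly improve; the profile is a Nash equilibrium.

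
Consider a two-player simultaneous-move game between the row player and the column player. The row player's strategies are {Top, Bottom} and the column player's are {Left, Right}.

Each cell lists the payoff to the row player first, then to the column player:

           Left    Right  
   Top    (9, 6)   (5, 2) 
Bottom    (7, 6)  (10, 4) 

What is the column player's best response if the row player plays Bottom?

Against Bottom, the column player earns 6 from Left and 4 from Right.
So Left is the best response.

Left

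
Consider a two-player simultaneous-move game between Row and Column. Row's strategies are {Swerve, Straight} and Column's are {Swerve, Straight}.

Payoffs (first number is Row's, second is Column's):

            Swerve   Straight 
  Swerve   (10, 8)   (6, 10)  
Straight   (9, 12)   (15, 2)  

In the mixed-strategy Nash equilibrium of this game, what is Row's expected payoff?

First find q, the probability Column plays Swerve, from Row's indifference between Swerve and Straight: 10q + 6(1−q) = 9q + 15(1−q), giving q = 9/10.
Since Row is indifferent in equilibrium, Row's expected payoff equals the payoff from either row against (9/10, 1/10). Using Swerve: 10(9/10) + 6(1/10) = 48/5.

48/5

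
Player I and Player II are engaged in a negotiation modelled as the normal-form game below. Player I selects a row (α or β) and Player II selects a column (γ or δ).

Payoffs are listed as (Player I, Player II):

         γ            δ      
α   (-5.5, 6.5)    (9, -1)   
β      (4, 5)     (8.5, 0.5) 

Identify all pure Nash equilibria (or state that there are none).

(β, γ)

(α, γ): Player I prefers β (4 > -5.5) — not an equilibrium.
(α, δ): Player II prefers γ (6.5 > -1) — not an equilibrium.
(β, γ): Player I gets 4 ≥ -5.5 from α, and Player II gets 5 ≥ 0.5 from δ — Nash equilibrium.
(β, δ): Player I prefers α (9 > 8.5); Player II prefers γ (5 > 0.5) — not an equilibrium.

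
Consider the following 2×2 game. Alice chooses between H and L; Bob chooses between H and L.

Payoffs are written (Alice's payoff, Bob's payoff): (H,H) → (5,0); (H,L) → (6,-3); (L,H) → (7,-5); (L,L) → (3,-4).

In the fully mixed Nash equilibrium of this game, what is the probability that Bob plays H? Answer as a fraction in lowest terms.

Let q be the probability that Bob plays H. In a completely mixed equilibrium, Alice must be indifferent between H and L.
Alice's expected payoff from H is 5q + 6(1−q); from L it is 7q + 3(1−q).
Setting these equal: −q + 6 = 4q + 3, so q = 3/5.

3/5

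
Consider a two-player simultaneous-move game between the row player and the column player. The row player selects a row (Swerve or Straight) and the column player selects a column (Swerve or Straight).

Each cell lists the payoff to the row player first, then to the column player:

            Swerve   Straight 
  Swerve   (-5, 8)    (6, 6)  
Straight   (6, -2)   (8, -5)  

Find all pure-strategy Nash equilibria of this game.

(Swerve, Swerve): the row player prefers Straight (6 > -5) — not an equilibrium.
(Swerve, Straight): the row player prefers Straight (8 > 6); the column player prefers Swerve (8 > 6) — not an equilibrium.
(Straight, Swerve): the row player gets 6 ≥ -5 from Swerve, and the column player gets -2 ≥ -5 from Straight — Nash equilibrium.
(Straight, Straight): the column player prefers Swerve (-2 > -5) — not an equilibrium.

(Straight, Swerve)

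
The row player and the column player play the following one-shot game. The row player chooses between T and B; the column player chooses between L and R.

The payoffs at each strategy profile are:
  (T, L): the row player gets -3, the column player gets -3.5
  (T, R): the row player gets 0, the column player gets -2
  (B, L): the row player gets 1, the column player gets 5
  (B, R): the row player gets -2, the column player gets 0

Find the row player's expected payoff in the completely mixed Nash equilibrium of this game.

-1

First find y, the probability the column player plays L, from the row player's indifference between T and B: −3y = y − 2(1−y), giving y = 1/3.
Since the row player is indifferent in equilibrium, the row player's expected payoff equals the payoff from either row against (1/3, 2/3). Using T: −3(1/3) = -1.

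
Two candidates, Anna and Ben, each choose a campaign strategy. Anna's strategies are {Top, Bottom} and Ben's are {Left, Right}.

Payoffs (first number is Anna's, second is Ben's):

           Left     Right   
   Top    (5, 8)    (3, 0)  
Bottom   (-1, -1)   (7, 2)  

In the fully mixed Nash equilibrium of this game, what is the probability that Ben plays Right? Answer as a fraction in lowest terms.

Let y be the probability that Ben plays Left. In a completely mixed equilibrium, Anna must be indifferent between Top and Bottom.
Anna's expected payoff from Top is 5y + 3(1−y); from Bottom it is −y + 7(1−y).
Setting these equal: 2y + 3 = −8y + 7, so y = 2/5.
Therefore Ben plays Right with probability 1 − 2/5 = 3/5.

3/5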